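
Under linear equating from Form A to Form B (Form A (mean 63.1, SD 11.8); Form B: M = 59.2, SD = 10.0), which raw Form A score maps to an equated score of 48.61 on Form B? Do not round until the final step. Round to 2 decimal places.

Invert y = (SD_Y/SD_X)(x − M_X) + M_Y:
x = (SD_X/SD_Y)(y − M_Y) + M_X = (11.8/10.0)(48.61 − 59.2) + 63.1
x = 1.180000 × -10.590 + 63.1 = 50.60

50.60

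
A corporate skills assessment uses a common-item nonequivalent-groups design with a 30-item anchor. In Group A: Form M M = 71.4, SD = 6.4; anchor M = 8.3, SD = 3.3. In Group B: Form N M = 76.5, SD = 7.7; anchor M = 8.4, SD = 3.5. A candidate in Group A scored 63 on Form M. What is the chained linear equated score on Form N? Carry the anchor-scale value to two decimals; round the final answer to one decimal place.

Form M → anchor (Group A): v = (3.3/6.4)(63 − 71.4) + 8.3 = 3.97
anchor → Form N (Group B): y = (7.7/3.5)(3.97 − 8.4) + 76.5 = 66.8

66.8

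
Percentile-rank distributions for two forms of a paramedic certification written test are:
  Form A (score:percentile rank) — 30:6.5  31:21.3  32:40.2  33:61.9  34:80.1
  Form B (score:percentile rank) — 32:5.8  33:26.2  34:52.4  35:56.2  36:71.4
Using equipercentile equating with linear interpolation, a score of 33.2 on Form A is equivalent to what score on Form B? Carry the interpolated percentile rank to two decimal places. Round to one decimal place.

PR of 33.2 on Form A: 61.9 + (33.2 − 33)/(34 − 33) × (80.1 − 61.9) = 65.54
On Form B, PR 65.54 falls between score 35 (PR 56.2) and 36 (PR 71.4).
Interpolate: 35 + (65.54 − 56.2)/(71.4 − 56.2) × (36 − 35) = 35.6

35.6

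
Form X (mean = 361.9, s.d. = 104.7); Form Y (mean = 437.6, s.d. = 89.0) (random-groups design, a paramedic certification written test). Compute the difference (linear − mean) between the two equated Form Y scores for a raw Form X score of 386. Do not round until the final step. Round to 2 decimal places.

-3.61

Mean-equated: 386 + (437.6 − 361.9) = 461.70
Linear-equated: (89.0/104.7)(386 − 361.9) + 437.6 = 458.086
Difference = 458.086 − 461.70 = -3.61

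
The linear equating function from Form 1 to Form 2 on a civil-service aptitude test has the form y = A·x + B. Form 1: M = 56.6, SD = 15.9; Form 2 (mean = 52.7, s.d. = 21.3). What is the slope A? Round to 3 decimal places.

1.340

A = SD_Y / SD_X = 21.3 / 15.9 = 1.340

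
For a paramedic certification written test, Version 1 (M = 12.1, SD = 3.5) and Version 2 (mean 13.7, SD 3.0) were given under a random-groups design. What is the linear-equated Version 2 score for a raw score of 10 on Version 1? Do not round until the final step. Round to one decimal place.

11.9

Linear equating: y = (SD_Y/SD_X)(x − M_X) + M_Y
y = (3.0/3.5)(10 − 12.1) + 13.7
y = 0.857143 × -2.1 + 13.7 = -1.8000 + 13.7 = 11.9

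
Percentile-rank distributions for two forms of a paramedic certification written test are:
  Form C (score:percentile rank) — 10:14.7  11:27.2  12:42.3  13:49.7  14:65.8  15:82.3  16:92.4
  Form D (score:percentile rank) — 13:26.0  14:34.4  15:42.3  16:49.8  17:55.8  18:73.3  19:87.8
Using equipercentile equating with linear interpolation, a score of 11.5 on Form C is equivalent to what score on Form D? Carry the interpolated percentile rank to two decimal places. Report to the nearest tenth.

PR of 11.5 on Form C: 27.2 + (11.5 − 11)/(12 − 11) × (42.3 − 27.2) = 34.75
On Form D, PR 34.75 falls between score 14 (PR 34.4) and 15 (PR 42.3).
Interpolate: 14 + (34.75 − 34.4)/(42.3 − 34.4) × (15 − 14) = 14.0

14.0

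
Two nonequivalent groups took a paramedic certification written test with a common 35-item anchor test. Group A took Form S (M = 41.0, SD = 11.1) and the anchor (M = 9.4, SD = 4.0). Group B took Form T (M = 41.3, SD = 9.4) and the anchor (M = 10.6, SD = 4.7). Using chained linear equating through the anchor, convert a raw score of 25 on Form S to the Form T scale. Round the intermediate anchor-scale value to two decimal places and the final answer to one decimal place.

Form S → anchor (Group A): v = (4.0/11.1)(25 − 41.0) + 9.4 = 3.63
anchor → Form T (Group B): y = (9.4/4.7)(3.63 − 10.6) + 41.3 = 27.4

27.4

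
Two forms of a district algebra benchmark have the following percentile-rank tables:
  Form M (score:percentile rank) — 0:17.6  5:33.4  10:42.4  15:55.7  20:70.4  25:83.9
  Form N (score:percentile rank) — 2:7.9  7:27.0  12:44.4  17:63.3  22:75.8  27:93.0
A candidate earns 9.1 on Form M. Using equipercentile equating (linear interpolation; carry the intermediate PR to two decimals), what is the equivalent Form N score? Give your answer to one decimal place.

PR of 9.1 on Form M: 33.4 + (9.1 − 5)/(10 − 5) × (42.4 − 33.4) = 40.78
On Form N, PR 40.78 falls between score 7 (PR 27.0) and 12 (PR 44.4).
Interpolate: 7 + (40.78 − 27.0)/(44.4 − 27.0) × (12 − 7) = 11.0

11.0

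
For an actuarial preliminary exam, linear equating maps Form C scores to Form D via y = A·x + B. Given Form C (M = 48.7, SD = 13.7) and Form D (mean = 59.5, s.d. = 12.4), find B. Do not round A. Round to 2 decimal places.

A = SD_Y / SD_X = 12.4 / 13.7 = 0.905109
B = M_Y − A·M_X = 59.5 − 0.905109 × 48.7 = 15.42

15.42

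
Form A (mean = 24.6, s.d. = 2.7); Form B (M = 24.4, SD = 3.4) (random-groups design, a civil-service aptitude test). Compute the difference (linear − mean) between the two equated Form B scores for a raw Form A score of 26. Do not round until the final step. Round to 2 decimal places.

Mean-equated: 26 + (24.4 − 24.6) = 25.80
Linear-equated: (3.4/2.7)(26 − 24.6) + 24.4 = 26.163
Difference = 26.163 − 25.80 = 0.36

0.36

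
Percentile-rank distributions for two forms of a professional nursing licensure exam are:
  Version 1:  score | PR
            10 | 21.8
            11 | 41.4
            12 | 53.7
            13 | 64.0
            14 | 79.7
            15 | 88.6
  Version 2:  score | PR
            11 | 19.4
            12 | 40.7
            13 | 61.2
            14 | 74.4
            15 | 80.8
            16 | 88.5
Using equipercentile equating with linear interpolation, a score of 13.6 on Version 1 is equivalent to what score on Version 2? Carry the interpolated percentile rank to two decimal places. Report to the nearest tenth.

13.9

PR of 13.6 on Version 1: 64.0 + (13.6 − 13)/(14 − 13) × (79.7 − 64.0) = 73.42
On Version 2, PR 73.42 falls between score 13 (PR 61.2) and 14 (PR 74.4).
Interpolate: 13 + (73.42 − 61.2)/(74.4 − 61.2) × (14 − 13) = 13.9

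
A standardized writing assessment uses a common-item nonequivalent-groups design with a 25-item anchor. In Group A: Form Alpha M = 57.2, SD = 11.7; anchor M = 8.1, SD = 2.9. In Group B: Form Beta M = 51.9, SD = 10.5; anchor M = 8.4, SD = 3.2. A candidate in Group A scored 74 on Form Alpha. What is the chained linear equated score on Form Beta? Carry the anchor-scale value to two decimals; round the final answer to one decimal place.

64.6

Form Alpha → anchor (Group A): v = (2.9/11.7)(74 − 57.2) + 8.1 = 12.26
anchor → Form Beta (Group B): y = (10.5/3.2)(12.26 − 8.4) + 51.9 = 64.6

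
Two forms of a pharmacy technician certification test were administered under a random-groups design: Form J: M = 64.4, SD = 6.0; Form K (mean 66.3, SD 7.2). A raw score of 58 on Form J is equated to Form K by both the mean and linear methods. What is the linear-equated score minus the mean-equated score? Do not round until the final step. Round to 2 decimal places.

-1.28

Mean-equated: 58 + (66.3 − 64.4) = 59.90
Linear-equated: (7.2/6.0)(58 − 64.4) + 66.3 = 58.620
Difference = 58.620 − 59.90 = -1.28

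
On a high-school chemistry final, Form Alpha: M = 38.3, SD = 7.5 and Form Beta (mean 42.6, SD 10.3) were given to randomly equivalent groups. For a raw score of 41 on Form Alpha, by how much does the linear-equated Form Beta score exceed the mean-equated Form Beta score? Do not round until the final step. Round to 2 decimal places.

Mean-equated: 41 + (42.6 − 38.3) = 45.30
Linear-equated: (10.3/7.5)(41 − 38.3) + 42.6 = 46.308
Difference = 46.308 − 45.30 = 1.01

1.01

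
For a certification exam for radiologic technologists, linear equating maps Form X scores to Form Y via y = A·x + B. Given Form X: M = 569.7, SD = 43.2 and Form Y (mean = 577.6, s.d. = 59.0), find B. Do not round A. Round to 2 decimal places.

-200.46

A = SD_Y / SD_X = 59.0 / 43.2 = 1.365741
B = M_Y − A·M_X = 577.6 − 1.365741 × 569.7 = -200.46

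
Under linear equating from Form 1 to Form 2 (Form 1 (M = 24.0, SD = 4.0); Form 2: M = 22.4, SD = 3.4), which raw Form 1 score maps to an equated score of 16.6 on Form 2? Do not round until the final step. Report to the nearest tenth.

17.2

Invert y = (SD_Y/SD_X)(x − M_X) + M_Y:
x = (SD_X/SD_Y)(y − M_Y) + M_X = (4.0/3.4)(16.6 − 22.4) + 24.0
x = 1.176471 × -5.800 + 24.0 = 17.2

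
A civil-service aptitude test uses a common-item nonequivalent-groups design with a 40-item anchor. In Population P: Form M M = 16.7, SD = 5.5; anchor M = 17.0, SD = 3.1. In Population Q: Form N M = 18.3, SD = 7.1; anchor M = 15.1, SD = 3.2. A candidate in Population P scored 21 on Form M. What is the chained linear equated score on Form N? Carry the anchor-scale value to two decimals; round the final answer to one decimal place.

Form M → anchor (Population P): v = (3.1/5.5)(21 − 16.7) + 17.0 = 19.42
anchor → Form N (Population Q): y = (7.1/3.2)(19.42 − 15.1) + 18.3 = 27.9

27.9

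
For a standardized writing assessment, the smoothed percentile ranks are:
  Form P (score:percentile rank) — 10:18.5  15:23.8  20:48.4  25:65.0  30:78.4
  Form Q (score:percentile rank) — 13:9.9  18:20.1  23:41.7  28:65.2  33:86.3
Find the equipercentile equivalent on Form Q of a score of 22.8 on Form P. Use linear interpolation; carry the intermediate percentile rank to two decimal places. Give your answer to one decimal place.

PR of 22.8 on Form P: 48.4 + (22.8 − 20)/(25 − 20) × (65.0 − 48.4) = 57.70
On Form Q, PR 57.70 falls between score 23 (PR 41.7) and 28 (PR 65.2).
Interpolate: 23 + (57.70 − 41.7)/(65.2 − 41.7) × (28 − 23) = 26.4

26.4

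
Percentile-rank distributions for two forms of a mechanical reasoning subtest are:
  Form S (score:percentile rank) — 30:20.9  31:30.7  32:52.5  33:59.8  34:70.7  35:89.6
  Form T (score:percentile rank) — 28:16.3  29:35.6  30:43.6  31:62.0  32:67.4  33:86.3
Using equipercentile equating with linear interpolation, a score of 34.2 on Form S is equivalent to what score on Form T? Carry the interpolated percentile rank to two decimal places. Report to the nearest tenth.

32.4

PR of 34.2 on Form S: 70.7 + (34.2 − 34)/(35 − 34) × (89.6 − 70.7) = 74.48
On Form T, PR 74.48 falls between score 32 (PR 67.4) and 33 (PR 86.3).
Interpolate: 32 + (74.48 − 67.4)/(86.3 − 67.4) × (33 − 32) = 32.4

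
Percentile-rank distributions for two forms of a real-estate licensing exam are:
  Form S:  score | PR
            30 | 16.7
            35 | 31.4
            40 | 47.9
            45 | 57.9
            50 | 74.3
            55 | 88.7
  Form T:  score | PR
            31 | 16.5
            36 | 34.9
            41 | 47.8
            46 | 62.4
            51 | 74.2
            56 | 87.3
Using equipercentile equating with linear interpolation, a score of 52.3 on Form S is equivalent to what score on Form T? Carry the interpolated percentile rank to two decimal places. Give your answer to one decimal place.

PR of 52.3 on Form S: 74.3 + (52.3 − 50)/(55 − 50) × (88.7 − 74.3) = 80.92
On Form T, PR 80.92 falls between score 51 (PR 74.2) and 56 (PR 87.3).
Interpolate: 51 + (80.92 − 74.2)/(87.3 − 74.2) × (56 − 51) = 53.6

53.6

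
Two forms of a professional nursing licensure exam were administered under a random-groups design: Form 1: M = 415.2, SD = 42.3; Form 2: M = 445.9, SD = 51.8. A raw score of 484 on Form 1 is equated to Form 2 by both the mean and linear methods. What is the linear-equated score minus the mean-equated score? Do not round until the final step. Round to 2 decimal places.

Mean-equated: 484 + (445.9 − 415.2) = 514.70
Linear-equated: (51.8/42.3)(484 − 415.2) + 445.9 = 530.152
Difference = 530.152 − 514.70 = 15.45

15.45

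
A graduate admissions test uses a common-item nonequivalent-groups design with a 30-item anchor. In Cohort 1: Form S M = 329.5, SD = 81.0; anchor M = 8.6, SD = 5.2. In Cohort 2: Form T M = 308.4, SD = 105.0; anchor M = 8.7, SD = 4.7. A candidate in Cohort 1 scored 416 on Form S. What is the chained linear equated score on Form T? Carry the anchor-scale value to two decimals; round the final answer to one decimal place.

430.2

Form S → anchor (Cohort 1): v = (5.2/81.0)(416 − 329.5) + 8.6 = 14.15
anchor → Form T (Cohort 2): y = (105.0/4.7)(14.15 − 8.7) + 308.4 = 430.2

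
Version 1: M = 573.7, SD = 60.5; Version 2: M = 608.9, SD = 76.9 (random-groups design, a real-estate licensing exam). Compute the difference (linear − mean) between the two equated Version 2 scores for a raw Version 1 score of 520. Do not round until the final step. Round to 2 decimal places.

-14.56

Mean-equated: 520 + (608.9 − 573.7) = 555.20
Linear-equated: (76.9/60.5)(520 − 573.7) + 608.9 = 540.643
Difference = 540.643 − 555.20 = -14.56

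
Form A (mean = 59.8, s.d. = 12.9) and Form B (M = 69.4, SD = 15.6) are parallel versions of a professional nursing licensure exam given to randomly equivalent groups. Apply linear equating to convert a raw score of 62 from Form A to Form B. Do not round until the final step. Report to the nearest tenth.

Linear equating: y = (SD_Y/SD_X)(x − M_X) + M_Y
y = (15.6/12.9)(62 − 59.8) + 69.4
y = 1.209302 × 2.2 + 69.4 = 2.6605 + 69.4 = 72.1

72.1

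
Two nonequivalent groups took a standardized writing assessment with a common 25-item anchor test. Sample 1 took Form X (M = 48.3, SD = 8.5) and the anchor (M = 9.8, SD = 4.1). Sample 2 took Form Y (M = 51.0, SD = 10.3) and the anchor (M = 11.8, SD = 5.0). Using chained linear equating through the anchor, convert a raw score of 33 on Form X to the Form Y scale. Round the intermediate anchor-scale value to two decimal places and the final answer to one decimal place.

31.7

Form X → anchor (Sample 1): v = (4.1/8.5)(33 − 48.3) + 9.8 = 2.42
anchor → Form Y (Sample 2): y = (10.3/5.0)(2.42 − 11.8) + 51.0 = 31.7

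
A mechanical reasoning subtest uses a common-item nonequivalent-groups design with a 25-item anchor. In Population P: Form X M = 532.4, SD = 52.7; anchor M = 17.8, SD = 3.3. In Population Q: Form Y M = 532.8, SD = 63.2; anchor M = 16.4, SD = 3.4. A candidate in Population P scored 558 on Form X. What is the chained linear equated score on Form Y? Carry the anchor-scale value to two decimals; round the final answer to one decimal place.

Form X → anchor (Population P): v = (3.3/52.7)(558 − 532.4) + 17.8 = 19.40
anchor → Form Y (Population Q): y = (63.2/3.4)(19.40 − 16.4) + 532.8 = 588.6

588.6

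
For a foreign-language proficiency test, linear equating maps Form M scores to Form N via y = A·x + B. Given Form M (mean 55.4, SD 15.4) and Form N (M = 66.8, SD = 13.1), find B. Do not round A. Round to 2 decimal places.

A = SD_Y / SD_X = 13.1 / 15.4 = 0.850649
B = M_Y − A·M_X = 66.8 − 0.850649 × 55.4 = 19.67

19.67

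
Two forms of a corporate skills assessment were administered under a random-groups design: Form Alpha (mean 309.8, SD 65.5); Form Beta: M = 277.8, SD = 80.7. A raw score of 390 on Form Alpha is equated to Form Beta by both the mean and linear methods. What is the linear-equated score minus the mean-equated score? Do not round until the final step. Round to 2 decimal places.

18.61

Mean-equated: 390 + (277.8 − 309.8) = 358.00
Linear-equated: (80.7/65.5)(390 − 309.8) + 277.8 = 376.611
Difference = 376.611 − 358.00 = 18.61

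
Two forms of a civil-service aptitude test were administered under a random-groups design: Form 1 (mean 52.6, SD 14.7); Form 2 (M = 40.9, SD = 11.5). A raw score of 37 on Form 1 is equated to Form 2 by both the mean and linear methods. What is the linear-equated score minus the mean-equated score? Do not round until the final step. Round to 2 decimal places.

3.40

Mean-equated: 37 + (40.9 − 52.6) = 25.30
Linear-equated: (11.5/14.7)(37 − 52.6) + 40.9 = 28.696
Difference = 28.696 − 25.30 = 3.40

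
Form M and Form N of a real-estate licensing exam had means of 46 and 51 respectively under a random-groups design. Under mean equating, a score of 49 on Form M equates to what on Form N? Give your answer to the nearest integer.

Mean equating: y = x + (M_Y − M_X) = 49 + (51 − 46) = 54

54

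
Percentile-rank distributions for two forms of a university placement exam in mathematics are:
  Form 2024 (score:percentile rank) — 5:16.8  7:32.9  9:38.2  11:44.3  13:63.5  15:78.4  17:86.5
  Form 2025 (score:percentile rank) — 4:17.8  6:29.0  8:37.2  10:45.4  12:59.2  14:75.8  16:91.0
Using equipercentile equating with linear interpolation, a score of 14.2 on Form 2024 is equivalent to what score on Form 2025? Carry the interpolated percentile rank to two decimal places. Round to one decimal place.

13.6

PR of 14.2 on Form 2024: 63.5 + (14.2 − 13)/(15 − 13) × (78.4 − 63.5) = 72.44
On Form 2025, PR 72.44 falls between score 12 (PR 59.2) and 14 (PR 75.8).
Interpolate: 12 + (72.44 − 59.2)/(75.8 − 59.2) × (14 − 12) = 13.6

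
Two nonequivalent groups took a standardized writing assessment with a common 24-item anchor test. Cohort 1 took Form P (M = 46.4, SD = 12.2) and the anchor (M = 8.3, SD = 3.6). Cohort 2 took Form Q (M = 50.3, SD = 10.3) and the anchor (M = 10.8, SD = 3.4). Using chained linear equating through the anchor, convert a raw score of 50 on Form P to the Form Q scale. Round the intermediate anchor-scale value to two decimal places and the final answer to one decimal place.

45.9

Form P → anchor (Cohort 1): v = (3.6/12.2)(50 − 46.4) + 8.3 = 9.36
anchor → Form Q (Cohort 2): y = (10.3/3.4)(9.36 − 10.8) + 50.3 = 45.9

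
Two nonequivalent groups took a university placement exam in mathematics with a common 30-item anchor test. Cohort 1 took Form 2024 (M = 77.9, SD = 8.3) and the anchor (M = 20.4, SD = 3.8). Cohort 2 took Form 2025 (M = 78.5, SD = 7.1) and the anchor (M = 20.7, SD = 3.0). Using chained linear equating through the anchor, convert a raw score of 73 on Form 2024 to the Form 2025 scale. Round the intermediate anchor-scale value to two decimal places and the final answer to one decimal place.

72.5

Form 2024 → anchor (Cohort 1): v = (3.8/8.3)(73 − 77.9) + 20.4 = 18.16
anchor → Form 2025 (Cohort 2): y = (7.1/3.0)(18.16 − 20.7) + 78.5 = 72.5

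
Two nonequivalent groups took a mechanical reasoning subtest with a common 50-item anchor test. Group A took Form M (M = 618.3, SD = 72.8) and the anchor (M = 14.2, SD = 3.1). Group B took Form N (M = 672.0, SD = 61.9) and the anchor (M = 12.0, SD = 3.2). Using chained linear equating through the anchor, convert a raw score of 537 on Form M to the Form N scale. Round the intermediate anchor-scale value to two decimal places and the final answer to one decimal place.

Form M → anchor (Group A): v = (3.1/72.8)(537 − 618.3) + 14.2 = 10.74
anchor → Form N (Group B): y = (61.9/3.2)(10.74 − 12.0) + 672.0 = 647.6

647.6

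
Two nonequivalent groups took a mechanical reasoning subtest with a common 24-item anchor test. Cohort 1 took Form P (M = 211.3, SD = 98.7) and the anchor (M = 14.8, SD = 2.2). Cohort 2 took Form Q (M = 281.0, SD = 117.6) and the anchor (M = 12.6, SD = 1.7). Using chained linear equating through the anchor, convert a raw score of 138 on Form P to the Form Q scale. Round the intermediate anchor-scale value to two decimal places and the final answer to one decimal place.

320.4

Form P → anchor (Cohort 1): v = (2.2/98.7)(138 − 211.3) + 14.8 = 13.17
anchor → Form Q (Cohort 2): y = (117.6/1.7)(13.17 − 12.6) + 281.0 = 320.4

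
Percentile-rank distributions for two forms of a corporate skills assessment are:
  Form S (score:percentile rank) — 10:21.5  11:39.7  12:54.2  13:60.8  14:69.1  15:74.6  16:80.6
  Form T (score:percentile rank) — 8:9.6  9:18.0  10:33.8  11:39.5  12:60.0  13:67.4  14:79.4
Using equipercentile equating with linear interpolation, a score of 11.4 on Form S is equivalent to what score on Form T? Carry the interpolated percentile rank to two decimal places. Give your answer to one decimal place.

PR of 11.4 on Form S: 39.7 + (11.4 − 11)/(12 − 11) × (54.2 − 39.7) = 45.50
On Form T, PR 45.50 falls between score 11 (PR 39.5) and 12 (PR 60.0).
Interpolate: 11 + (45.50 − 39.5)/(60.0 − 39.5) × (12 − 11) = 11.3

11.3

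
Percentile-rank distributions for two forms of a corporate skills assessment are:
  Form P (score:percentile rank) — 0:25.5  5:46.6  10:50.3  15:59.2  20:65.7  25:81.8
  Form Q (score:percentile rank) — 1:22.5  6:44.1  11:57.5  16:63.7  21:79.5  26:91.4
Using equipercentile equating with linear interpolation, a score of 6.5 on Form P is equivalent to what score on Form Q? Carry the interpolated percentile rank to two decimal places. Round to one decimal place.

7.3

PR of 6.5 on Form P: 46.6 + (6.5 − 5)/(10 − 5) × (50.3 − 46.6) = 47.71
On Form Q, PR 47.71 falls between score 6 (PR 44.1) and 11 (PR 57.5).
Interpolate: 6 + (47.71 − 44.1)/(57.5 − 44.1) × (11 − 6) = 7.3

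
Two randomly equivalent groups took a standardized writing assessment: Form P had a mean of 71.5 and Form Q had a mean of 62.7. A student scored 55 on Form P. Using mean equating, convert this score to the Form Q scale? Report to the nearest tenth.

Mean equating: y = x + (M_Y − M_X) = 55 + (62.7 − 71.5) = 46.2

46.2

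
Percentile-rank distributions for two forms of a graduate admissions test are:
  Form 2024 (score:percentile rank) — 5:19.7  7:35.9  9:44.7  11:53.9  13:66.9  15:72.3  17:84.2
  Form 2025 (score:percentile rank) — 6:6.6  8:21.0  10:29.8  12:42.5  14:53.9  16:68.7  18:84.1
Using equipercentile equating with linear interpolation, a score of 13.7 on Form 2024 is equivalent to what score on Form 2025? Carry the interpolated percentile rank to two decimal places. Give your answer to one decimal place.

PR of 13.7 on Form 2024: 66.9 + (13.7 − 13)/(15 − 13) × (72.3 − 66.9) = 68.79
On Form 2025, PR 68.79 falls between score 16 (PR 68.7) and 18 (PR 84.1).
Interpolate: 16 + (68.79 − 68.7)/(84.1 − 68.7) × (18 − 16) = 16.0

16.0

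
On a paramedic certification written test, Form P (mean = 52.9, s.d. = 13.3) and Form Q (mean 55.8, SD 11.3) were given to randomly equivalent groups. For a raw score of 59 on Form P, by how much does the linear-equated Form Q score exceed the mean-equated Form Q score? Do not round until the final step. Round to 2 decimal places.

Mean-equated: 59 + (55.8 − 52.9) = 61.90
Linear-equated: (11.3/13.3)(59 − 52.9) + 55.8 = 60.983
Difference = 60.983 − 61.90 = -0.92

-0.92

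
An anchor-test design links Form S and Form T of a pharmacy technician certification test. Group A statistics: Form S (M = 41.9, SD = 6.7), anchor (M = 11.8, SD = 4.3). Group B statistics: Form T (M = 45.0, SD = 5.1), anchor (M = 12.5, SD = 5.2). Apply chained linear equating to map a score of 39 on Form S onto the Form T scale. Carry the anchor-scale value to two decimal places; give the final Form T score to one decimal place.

Form S → anchor (Group A): v = (4.3/6.7)(39 − 41.9) + 11.8 = 9.94
anchor → Form T (Group B): y = (5.1/5.2)(9.94 − 12.5) + 45.0 = 42.5

42.5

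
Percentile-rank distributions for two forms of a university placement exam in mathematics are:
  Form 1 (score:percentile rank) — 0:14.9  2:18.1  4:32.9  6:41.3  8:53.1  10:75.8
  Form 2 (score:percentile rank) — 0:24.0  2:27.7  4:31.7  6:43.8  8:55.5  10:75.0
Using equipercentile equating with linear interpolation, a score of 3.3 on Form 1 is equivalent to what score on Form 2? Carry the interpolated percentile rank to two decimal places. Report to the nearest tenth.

PR of 3.3 on Form 1: 18.1 + (3.3 − 2)/(4 − 2) × (32.9 − 18.1) = 27.72
On Form 2, PR 27.72 falls between score 2 (PR 27.7) and 4 (PR 31.7).
Interpolate: 2 + (27.72 − 27.7)/(31.7 − 27.7) × (4 − 2) = 2.0

2.0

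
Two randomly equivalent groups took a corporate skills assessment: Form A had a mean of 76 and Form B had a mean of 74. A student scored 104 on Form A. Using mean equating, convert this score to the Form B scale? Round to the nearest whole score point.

102

Mean equating: y = x + (M_Y − M_X) = 104 + (74 − 76) = 102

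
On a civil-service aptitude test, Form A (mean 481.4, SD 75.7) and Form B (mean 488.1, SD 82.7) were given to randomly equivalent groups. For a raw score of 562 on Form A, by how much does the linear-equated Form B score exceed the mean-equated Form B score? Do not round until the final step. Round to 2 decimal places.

7.45

Mean-equated: 562 + (488.1 − 481.4) = 568.70
Linear-equated: (82.7/75.7)(562 − 481.4) + 488.1 = 576.153
Difference = 576.153 − 568.70 = 7.45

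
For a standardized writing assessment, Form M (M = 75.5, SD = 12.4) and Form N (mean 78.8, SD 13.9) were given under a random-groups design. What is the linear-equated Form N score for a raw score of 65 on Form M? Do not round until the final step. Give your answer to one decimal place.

Linear equating: y = (SD_Y/SD_X)(x − M_X) + M_Y
y = (13.9/12.4)(65 − 75.5) + 78.8
y = 1.120968 × -10.5 + 78.8 = -11.7702 + 78.8 = 67.0

67.0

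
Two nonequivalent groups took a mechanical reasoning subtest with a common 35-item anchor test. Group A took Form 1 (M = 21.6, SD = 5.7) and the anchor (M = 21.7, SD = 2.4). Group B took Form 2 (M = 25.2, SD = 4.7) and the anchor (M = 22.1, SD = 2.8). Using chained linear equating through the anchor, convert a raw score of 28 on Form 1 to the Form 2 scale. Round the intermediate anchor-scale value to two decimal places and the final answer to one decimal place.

29.0

Form 1 → anchor (Group A): v = (2.4/5.7)(28 − 21.6) + 21.7 = 24.39
anchor → Form 2 (Group B): y = (4.7/2.8)(24.39 − 22.1) + 25.2 = 29.0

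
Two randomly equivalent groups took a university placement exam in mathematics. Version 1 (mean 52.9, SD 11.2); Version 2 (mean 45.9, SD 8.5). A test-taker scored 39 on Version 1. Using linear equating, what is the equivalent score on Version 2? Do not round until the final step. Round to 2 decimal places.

35.35

Linear equating: y = (SD_Y/SD_X)(x − M_X) + M_Y
y = (8.5/11.2)(39 − 52.9) + 45.9
y = 0.758929 × -13.9 + 45.9 = -10.5491 + 45.9 = 35.35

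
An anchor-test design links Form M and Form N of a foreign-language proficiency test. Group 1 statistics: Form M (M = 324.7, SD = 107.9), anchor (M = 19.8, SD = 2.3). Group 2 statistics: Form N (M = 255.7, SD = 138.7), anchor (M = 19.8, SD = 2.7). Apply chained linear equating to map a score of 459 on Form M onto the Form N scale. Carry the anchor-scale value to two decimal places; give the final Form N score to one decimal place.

402.6

Form M → anchor (Group 1): v = (2.3/107.9)(459 − 324.7) + 19.8 = 22.66
anchor → Form N (Group 2): y = (138.7/2.7)(22.66 − 19.8) + 255.7 = 402.6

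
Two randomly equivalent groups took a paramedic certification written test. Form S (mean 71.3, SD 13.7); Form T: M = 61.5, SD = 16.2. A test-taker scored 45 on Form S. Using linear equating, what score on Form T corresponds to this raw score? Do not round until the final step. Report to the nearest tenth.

30.4

Linear equating: y = (SD_Y/SD_X)(x − M_X) + M_Y
y = (16.2/13.7)(45 − 71.3) + 61.5
y = 1.182482 × -26.3 + 61.5 = -31.0993 + 61.5 = 30.4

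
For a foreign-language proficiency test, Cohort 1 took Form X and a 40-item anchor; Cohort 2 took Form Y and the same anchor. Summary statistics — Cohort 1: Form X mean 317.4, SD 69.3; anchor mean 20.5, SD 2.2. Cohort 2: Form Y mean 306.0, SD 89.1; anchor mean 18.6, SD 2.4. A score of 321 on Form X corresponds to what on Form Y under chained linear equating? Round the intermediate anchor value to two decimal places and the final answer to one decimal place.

Form X → anchor (Cohort 1): v = (2.2/69.3)(321 − 317.4) + 20.5 = 20.61
anchor → Form Y (Cohort 2): y = (89.1/2.4)(20.61 − 18.6) + 306.0 = 380.6

380.6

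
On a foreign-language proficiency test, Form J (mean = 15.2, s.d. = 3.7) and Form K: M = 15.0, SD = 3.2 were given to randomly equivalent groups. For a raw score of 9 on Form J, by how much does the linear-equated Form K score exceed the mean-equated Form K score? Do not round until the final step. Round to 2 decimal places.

Mean-equated: 9 + (15.0 − 15.2) = 8.80
Linear-equated: (3.2/3.7)(9 − 15.2) + 15.0 = 9.638
Difference = 9.638 − 8.80 = 0.84

0.84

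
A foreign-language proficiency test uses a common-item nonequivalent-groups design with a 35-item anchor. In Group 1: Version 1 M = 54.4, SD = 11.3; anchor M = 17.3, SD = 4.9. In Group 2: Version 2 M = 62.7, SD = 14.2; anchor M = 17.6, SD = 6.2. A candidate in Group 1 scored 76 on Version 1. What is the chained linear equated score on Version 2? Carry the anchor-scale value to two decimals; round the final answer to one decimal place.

Version 1 → anchor (Group 1): v = (4.9/11.3)(76 − 54.4) + 17.3 = 26.67
anchor → Version 2 (Group 2): y = (14.2/6.2)(26.67 − 17.6) + 62.7 = 83.5

83.5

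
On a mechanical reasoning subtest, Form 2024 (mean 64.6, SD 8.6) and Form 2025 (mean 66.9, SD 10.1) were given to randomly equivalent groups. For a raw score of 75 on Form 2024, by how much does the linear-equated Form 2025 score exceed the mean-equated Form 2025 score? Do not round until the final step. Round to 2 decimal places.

Mean-equated: 75 + (66.9 − 64.6) = 77.30
Linear-equated: (10.1/8.6)(75 − 64.6) + 66.9 = 79.114
Difference = 79.114 − 77.30 = 1.81

1.81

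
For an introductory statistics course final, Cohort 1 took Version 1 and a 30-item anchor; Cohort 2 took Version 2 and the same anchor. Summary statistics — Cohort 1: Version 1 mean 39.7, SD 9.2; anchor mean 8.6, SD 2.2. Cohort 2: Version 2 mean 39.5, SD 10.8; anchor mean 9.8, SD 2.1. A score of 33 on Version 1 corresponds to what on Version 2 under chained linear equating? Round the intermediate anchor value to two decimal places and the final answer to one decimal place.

25.1

Version 1 → anchor (Cohort 1): v = (2.2/9.2)(33 − 39.7) + 8.6 = 7.00
anchor → Version 2 (Cohort 2): y = (10.8/2.1)(7.00 − 9.8) + 39.5 = 25.1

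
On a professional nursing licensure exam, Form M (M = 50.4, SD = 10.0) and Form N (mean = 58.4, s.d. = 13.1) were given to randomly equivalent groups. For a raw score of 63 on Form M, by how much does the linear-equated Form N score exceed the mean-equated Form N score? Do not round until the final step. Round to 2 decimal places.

Mean-equated: 63 + (58.4 − 50.4) = 71.00
Linear-equated: (13.1/10.0)(63 − 50.4) + 58.4 = 74.906
Difference = 74.906 − 71.00 = 3.91

3.91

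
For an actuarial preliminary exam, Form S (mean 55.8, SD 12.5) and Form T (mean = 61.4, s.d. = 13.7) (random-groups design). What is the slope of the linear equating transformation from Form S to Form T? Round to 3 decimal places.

A = SD_Y / SD_X = 13.7 / 12.5 = 1.096

1.096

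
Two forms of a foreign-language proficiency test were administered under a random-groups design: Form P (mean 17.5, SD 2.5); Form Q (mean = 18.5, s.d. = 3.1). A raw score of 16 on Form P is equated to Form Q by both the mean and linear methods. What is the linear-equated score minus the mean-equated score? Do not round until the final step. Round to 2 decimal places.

-0.36

Mean-equated: 16 + (18.5 − 17.5) = 17.00
Linear-equated: (3.1/2.5)(16 − 17.5) + 18.5 = 16.640
Difference = 16.640 − 17.00 = -0.36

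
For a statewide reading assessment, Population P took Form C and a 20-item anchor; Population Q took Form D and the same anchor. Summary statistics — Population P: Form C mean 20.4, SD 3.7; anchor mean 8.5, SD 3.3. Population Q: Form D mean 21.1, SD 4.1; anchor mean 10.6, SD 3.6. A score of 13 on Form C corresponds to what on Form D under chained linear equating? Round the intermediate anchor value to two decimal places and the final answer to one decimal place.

11.2

Form C → anchor (Population P): v = (3.3/3.7)(13 − 20.4) + 8.5 = 1.90
anchor → Form D (Population Q): y = (4.1/3.6)(1.90 − 10.6) + 21.1 = 11.2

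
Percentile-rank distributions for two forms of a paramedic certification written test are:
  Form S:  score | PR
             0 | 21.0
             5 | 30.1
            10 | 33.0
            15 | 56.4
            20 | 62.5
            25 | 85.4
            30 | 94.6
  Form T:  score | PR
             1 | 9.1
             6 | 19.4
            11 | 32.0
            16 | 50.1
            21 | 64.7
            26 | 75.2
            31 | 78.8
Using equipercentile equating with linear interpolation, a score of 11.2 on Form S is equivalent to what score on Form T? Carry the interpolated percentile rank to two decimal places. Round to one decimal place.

PR of 11.2 on Form S: 33.0 + (11.2 − 10)/(15 − 10) × (56.4 − 33.0) = 38.62
On Form T, PR 38.62 falls between score 11 (PR 32.0) and 16 (PR 50.1).
Interpolate: 11 + (38.62 − 32.0)/(50.1 − 32.0) × (16 − 11) = 12.8

12.8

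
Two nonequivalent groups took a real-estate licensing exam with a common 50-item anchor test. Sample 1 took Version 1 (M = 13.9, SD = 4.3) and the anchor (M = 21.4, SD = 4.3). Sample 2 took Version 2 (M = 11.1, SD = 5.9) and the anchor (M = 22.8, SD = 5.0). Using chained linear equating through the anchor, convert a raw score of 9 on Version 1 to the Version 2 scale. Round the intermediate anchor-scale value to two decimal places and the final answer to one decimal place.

Version 1 → anchor (Sample 1): v = (4.3/4.3)(9 − 13.9) + 21.4 = 16.50
anchor → Version 2 (Sample 2): y = (5.9/5.0)(16.50 − 22.8) + 11.1 = 3.7

3.7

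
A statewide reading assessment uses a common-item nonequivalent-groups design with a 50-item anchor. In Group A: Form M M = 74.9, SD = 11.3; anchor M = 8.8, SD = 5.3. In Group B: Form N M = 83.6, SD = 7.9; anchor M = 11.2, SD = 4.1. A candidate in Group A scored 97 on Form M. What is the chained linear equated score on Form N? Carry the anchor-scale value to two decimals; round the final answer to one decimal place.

Form M → anchor (Group A): v = (5.3/11.3)(97 − 74.9) + 8.8 = 19.17
anchor → Form N (Group B): y = (7.9/4.1)(19.17 − 11.2) + 83.6 = 99.0

99.0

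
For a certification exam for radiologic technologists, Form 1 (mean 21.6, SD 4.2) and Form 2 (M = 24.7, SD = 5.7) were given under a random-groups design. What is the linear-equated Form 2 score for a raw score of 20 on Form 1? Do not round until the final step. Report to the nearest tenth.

22.5

Linear equating: y = (SD_Y/SD_X)(x − M_X) + M_Y
y = (5.7/4.2)(20 − 21.6) + 24.7
y = 1.357143 × -1.6 + 24.7 = -2.1714 + 24.7 = 22.5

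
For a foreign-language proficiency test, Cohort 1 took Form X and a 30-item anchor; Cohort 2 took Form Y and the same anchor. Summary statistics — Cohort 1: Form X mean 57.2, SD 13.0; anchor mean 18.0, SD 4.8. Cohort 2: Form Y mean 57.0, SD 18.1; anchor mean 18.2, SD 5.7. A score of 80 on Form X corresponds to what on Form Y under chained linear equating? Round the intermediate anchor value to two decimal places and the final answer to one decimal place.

83.1

Form X → anchor (Cohort 1): v = (4.8/13.0)(80 − 57.2) + 18.0 = 26.42
anchor → Form Y (Cohort 2): y = (18.1/5.7)(26.42 − 18.2) + 57.0 = 83.1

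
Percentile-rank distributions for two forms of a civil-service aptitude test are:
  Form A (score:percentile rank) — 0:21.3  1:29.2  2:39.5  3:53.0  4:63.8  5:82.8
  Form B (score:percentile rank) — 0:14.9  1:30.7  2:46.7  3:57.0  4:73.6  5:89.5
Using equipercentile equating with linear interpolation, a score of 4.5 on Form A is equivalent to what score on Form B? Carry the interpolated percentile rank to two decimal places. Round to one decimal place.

PR of 4.5 on Form A: 63.8 + (4.5 − 4)/(5 − 4) × (82.8 − 63.8) = 73.30
On Form B, PR 73.30 falls between score 3 (PR 57.0) and 4 (PR 73.6).
Interpolate: 3 + (73.30 − 57.0)/(73.6 − 57.0) × (4 − 3) = 4.0

4.0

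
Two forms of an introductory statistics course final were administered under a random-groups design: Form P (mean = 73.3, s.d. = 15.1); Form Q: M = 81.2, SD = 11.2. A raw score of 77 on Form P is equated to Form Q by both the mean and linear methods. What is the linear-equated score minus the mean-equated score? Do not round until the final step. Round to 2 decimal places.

Mean-equated: 77 + (81.2 − 73.3) = 84.90
Linear-equated: (11.2/15.1)(77 − 73.3) + 81.2 = 83.944
Difference = 83.944 − 84.90 = -0.96

-0.96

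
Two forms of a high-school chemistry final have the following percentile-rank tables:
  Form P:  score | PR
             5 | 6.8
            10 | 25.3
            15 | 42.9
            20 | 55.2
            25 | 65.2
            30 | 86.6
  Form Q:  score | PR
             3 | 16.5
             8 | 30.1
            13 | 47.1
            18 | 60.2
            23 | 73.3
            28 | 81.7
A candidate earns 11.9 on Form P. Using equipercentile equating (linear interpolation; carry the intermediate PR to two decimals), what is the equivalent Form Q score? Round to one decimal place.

8.6

PR of 11.9 on Form P: 25.3 + (11.9 − 10)/(15 − 10) × (42.9 − 25.3) = 31.99
On Form Q, PR 31.99 falls between score 8 (PR 30.1) and 13 (PR 47.1).
Interpolate: 8 + (31.99 − 30.1)/(47.1 − 30.1) × (13 − 8) = 8.6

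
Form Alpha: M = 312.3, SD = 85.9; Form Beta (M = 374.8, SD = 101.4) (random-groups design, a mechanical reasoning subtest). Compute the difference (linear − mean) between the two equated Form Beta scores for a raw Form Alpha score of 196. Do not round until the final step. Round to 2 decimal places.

-20.99

Mean-equated: 196 + (374.8 − 312.3) = 258.50
Linear-equated: (101.4/85.9)(196 − 312.3) + 374.8 = 237.515
Difference = 237.515 − 258.50 = -20.99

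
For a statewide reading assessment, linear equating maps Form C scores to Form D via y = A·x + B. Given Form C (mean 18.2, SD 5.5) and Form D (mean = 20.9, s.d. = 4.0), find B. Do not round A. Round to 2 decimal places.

A = SD_Y / SD_X = 4.0 / 5.5 = 0.727273
B = M_Y − A·M_X = 20.9 − 0.727273 × 18.2 = 7.66

7.66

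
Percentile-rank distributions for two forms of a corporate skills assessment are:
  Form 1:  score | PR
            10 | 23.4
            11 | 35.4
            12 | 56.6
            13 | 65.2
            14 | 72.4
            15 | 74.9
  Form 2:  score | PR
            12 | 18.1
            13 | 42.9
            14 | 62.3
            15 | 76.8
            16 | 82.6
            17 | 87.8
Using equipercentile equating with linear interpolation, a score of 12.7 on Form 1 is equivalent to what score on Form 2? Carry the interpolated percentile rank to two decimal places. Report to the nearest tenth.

PR of 12.7 on Form 1: 56.6 + (12.7 − 12)/(13 − 12) × (65.2 − 56.6) = 62.62
On Form 2, PR 62.62 falls between score 14 (PR 62.3) and 15 (PR 76.8).
Interpolate: 14 + (62.62 − 62.3)/(76.8 − 62.3) × (15 − 14) = 14.0

14.0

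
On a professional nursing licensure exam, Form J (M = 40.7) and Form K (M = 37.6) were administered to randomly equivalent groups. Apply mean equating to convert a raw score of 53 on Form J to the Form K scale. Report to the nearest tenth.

Mean equating: y = x + (M_Y − M_X) = 53 + (37.6 − 40.7) = 49.9

49.9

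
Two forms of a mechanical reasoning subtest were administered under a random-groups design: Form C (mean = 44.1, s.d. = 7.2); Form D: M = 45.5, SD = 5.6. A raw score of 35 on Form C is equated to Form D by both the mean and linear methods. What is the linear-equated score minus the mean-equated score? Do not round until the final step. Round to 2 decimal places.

Mean-equated: 35 + (45.5 − 44.1) = 36.40
Linear-equated: (5.6/7.2)(35 − 44.1) + 45.5 = 38.422
Difference = 38.422 − 36.40 = 2.02

2.02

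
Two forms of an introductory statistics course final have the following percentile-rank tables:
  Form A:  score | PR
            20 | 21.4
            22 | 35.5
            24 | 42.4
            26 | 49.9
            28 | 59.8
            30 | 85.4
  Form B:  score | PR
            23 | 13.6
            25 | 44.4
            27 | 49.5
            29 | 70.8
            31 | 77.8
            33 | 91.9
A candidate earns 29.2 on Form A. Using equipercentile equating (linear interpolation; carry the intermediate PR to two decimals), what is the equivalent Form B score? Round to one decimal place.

PR of 29.2 on Form A: 59.8 + (29.2 − 28)/(30 − 28) × (85.4 − 59.8) = 75.16
On Form B, PR 75.16 falls between score 29 (PR 70.8) and 31 (PR 77.8).
Interpolate: 29 + (75.16 − 70.8)/(77.8 − 70.8) × (31 − 29) = 30.2

30.2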